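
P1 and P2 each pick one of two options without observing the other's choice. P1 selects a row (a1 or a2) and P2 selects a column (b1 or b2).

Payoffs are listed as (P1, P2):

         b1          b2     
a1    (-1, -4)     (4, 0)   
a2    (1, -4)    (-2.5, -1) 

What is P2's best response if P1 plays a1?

b2

Against a1, P2 earns -4 from b1 and 0 from b2.
So b2 is the best response.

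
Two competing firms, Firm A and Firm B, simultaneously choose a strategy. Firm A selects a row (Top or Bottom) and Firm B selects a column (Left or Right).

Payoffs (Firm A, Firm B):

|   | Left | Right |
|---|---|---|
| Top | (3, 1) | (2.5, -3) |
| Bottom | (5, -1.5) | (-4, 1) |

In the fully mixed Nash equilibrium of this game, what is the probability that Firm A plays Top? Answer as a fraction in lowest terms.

Let p be the probability that Firm A plays Top. In a completely mixed equilibrium, Firm B must be indifferent between Left and Right.
Firm B's expected payoff from Left is p − 1.5(1−p); from Right it is −3p + (1−p).
Setting these equal: 2.5p − 1.5 = −4p + 1, so p = 5/13.

5/13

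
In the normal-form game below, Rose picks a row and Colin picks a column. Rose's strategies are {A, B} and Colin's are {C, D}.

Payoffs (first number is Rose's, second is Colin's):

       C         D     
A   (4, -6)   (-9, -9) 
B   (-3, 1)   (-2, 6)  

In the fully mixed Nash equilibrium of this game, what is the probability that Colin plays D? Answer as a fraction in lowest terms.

Let q be the probability that Colin plays C. In a completely mixed equilibrium, Rose must be indifferent between A and B.
Rose's expected payoff from A is 4q − 9(1−q); from B it is −3q − 2(1−q).
Setting these equal: 13q − 9 = −q − 2, so q = 1/2.
Therefore Colin plays D with probability 1 − 1/2 = 1/2.

1/2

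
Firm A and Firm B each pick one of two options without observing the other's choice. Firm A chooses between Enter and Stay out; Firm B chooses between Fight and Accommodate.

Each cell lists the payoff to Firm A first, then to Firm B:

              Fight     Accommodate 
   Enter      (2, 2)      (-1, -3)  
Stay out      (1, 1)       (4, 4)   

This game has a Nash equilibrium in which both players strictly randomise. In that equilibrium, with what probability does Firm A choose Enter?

3/8

Let x be the probability that Firm A plays Enter. In a completely mixed equilibrium, Firm B must be indifferent between Fight and Accommodate.
Firm B's expected payoff from Fight is 2x + (1−x); from Accommodate it is −3x + 4(1−x).
Setting these equal: x + 1 = −7x + 4, so x = 3/8.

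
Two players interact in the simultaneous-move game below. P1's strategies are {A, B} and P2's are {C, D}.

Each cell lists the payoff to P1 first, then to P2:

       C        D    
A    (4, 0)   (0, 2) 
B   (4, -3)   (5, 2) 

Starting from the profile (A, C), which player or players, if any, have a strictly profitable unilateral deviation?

P1 at (A, C) earns 4; deviating to B yields 4 — not better.
P2 earns 0; deviating to D yields 2 — a strict improvement.
Only P2 has a strictly profitable deviation.

P2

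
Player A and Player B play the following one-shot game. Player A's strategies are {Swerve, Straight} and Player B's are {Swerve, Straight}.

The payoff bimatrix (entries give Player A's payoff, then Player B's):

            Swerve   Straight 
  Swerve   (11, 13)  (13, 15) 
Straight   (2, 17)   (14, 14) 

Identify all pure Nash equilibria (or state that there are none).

none

(Swerve, Swerve): Player B prefers Straight (15 > 13) — not an equilibrium.
(Swerve, Straight): Player A prefers Straight (14 > 13) — not an equilibrium.
(Straight, Swerve): Player A prefers Swerve (11 > 2) — not an equilibrium.
(Straight, Straight): Player B prefers Swerve (17 > 14) — not an equilibrium.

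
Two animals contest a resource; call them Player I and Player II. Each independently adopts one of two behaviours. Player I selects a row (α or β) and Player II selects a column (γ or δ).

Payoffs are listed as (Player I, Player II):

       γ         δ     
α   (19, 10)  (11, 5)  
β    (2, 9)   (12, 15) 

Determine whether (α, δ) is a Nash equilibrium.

No

At (α, δ), Player I earns 11; switching to β would give 12, so Player I would deviate.
Player II earns 5; switching to γ would give 10, so Player II would deviate.
Since at least one player can profitably deviate, this is not a Nash equilibrium.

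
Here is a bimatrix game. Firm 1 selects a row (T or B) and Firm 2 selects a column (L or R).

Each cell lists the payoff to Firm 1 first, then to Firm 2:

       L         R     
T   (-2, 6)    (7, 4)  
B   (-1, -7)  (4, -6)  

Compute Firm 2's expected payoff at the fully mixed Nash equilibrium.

First find p, the probability Firm 1 plays T, from Firm 2's indifference between L and R: 6p − 7(1−p) = 4p − 6(1−p), giving p = 1/3.
Since Firm 2 is indifferent in equilibrium, Firm 2's expected payoff equals the payoff from either column against (1/3, 2/3). Using L: 6(1/3) − 7(2/3) = -8/3.

-8/3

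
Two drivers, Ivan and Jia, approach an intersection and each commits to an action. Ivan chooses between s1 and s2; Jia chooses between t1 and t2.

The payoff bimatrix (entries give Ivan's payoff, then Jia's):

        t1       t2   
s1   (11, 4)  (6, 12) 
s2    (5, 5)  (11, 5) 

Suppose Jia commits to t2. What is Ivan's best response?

s2

Against t2, Ivan earns 6 from s1 and 11 from s2.
So s2 is the best response.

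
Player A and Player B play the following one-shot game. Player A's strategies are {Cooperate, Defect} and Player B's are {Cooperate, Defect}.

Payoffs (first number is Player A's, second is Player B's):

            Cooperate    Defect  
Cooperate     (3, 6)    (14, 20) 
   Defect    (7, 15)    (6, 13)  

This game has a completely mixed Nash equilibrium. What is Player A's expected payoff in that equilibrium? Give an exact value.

20/3

First find y, the probability Player B plays Cooperate, from Player A's indifference between Cooperate and Defect: 3y + 14(1−y) = 7y + 6(1−y), giving y = 2/3.
Since Player A is indifferent in equilibrium, Player A's expected payoff equals the payoff from either row against (2/3, 1/3). Using Cooperate: 3(2/3) + 14(1/3) = 20/3.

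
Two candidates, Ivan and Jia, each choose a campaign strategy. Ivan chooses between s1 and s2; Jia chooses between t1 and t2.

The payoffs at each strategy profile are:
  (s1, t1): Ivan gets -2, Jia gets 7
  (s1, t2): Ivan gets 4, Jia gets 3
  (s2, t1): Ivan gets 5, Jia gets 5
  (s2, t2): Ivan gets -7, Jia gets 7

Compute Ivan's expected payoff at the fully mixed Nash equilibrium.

1/3

First find q, the probability Jia plays t1, from Ivan's indifference between s1 and s2: −2q + 4(1−q) = 5q − 7(1−q), giving q = 11/18.
Since Ivan is indifferent in equilibrium, Ivan's expected payoff equals the payoff from either row against (11/18, 7/18). Using s1: −2(11/18) + 4(7/18) = 1/3.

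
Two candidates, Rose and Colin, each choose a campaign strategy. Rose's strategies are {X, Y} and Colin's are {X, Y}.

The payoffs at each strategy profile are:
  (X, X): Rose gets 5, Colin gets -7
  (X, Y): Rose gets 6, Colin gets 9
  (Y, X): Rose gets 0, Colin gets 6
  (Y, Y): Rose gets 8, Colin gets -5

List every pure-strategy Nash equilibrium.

none

(X, X): Colin prefers Y (9 > -7) — not an equilibrium.
(X, Y): Rose prefers Y (8 > 6) — not an equilibrium.
(Y, X): Rose prefers X (5 > 0) — not an equilibrium.
(Y, Y): Colin prefers X (6 > -5) — not an equilibrium.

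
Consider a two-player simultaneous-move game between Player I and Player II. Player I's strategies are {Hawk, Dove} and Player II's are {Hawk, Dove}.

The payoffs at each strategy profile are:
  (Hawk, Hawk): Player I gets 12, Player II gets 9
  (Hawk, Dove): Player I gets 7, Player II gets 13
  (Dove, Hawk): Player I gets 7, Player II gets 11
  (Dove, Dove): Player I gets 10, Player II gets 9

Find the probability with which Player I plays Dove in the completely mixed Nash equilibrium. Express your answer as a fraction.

2/3

Let r be the probability that Player I plays Hawk. In a completely mixed equilibrium, Player II must be indifferent between Hawk and Dove.
Player II's expected payoff from Hawk is 9r + 11(1−r); from Dove it is 13r + 9(1−r).
Setting these equal: −2r + 11 = 4r + 9, so r = 1/3.
Therefore Player I plays Dove with probability 1 − 1/3 = 2/3.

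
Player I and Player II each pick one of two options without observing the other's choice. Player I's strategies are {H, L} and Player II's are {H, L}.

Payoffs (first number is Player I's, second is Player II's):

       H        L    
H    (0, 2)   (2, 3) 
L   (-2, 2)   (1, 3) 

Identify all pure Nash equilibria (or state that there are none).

(H, H): Player II prefers L (3 > 2) — not an equilibrium.
(H, L): Player I gets 2 ≥ 1 from L, and Player II gets 3 ≥ 2 from H — Nash equilibrium.
(L, H): Player I prefers H (0 > -2); Player II prefers L (3 > 2) — not an equilibrium.
(L, L): Player I prefers H (2 > 1) — not an equilibrium.

(H, L)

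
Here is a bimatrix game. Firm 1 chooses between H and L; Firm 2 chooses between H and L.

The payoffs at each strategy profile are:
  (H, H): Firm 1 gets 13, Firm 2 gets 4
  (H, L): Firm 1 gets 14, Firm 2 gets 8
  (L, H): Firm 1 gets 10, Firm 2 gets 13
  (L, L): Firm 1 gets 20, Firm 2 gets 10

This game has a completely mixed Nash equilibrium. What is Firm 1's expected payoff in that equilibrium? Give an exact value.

First find y, the probability Firm 2 plays H, from Firm 1's indifference between H and L: 13y + 14(1−y) = 10y + 20(1−y), giving y = 2/3.
Since Firm 1 is indifferent in equilibrium, Firm 1's expected payoff equals the payoff from either row against (2/3, 1/3). Using H: 13(2/3) + 14(1/3) = 40/3.

40/3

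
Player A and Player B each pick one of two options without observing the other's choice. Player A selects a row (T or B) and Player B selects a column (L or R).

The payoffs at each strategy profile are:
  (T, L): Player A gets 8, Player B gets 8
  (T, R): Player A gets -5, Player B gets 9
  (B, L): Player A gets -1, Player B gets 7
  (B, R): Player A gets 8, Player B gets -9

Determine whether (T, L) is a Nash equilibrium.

At (T, L), Player A earns 8; switching to B would give -1, so Player A has no profitable deviation.
Player B earns 8; switching to R would give 9, so Player B would deviate.
Since at least one player can profitably deviate, this is not a Nash equilibrium.

No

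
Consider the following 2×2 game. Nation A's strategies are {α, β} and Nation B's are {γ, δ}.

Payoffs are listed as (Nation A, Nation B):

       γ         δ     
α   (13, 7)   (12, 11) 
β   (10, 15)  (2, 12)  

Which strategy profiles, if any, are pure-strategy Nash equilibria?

(α, δ)

(α, γ): Nation B prefers δ (11 > 7) — not an equilibrium.
(α, δ): Nation A gets 12 ≥ 2 from β, and Nation B gets 11 ≥ 7 from γ — Nash equilibrium.
(β, γ): Nation A prefers α (13 > 10) — not an equilibrium.
(β, δ): Nation A prefers α (12 > 2); Nation B prefers γ (15 > 12) — not an equilibrium.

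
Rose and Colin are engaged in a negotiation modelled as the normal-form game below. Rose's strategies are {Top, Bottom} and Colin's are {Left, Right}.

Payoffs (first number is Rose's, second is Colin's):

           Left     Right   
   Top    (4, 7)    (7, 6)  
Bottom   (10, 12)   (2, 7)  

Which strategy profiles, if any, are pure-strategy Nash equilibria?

(Top, Left): Rose prefers Bottom (10 > 4) — not an equilibrium.
(Top, Right): Colin prefers Left (7 > 6) — not an equilibrium.
(Bottom, Left): Rose gets 10 ≥ 4 from Top, and Colin gets 12 ≥ 7 from Right — Nash equilibrium.
(Bottom, Right): Rose prefers Top (7 > 2); Colin prefers Left (12 > 7) — not an equilibrium.

(Bottom, Left)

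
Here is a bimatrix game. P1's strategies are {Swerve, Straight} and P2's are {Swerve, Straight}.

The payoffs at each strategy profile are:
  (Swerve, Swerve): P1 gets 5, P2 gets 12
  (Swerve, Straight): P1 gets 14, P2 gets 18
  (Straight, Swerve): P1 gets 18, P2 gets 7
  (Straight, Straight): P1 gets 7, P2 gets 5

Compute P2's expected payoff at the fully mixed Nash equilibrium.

33/4

First find x, the probability P1 plays Swerve, from P2's indifference between Swerve and Straight: 12x + 7(1−x) = 18x + 5(1−x), giving x = 1/4.
Since P2 is indifferent in equilibrium, P2's expected payoff equals the payoff from either column against (1/4, 3/4). Using Swerve: 12(1/4) + 7(3/4) = 33/4.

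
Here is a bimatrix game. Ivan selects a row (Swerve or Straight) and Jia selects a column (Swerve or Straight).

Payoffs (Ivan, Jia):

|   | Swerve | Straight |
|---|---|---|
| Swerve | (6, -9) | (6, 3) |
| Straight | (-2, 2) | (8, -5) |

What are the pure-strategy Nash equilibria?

none

(Swerve, Swerve): Jia prefers Straight (3 > -9) — not an equilibrium.
(Swerve, Straight): Ivan prefers Straight (8 > 6) — not an equilibrium.
(Straight, Swerve): Ivan prefers Swerve (6 > -2) — not an equilibrium.
(Straight, Straight): Jia prefers Swerve (2 > -5) — not an equilibrium.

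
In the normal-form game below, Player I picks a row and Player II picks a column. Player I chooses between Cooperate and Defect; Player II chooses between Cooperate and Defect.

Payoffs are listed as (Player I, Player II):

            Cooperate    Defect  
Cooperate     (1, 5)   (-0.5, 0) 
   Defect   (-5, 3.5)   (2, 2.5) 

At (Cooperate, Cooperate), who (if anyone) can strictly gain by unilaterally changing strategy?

Neither

Player I at (Cooperate, Cooperate) earns 1; deviating to Defect yields -5 — not better.
Player II earns 5; deviating to Defect yields 0 — not better.
Neither player can strictly improve; the profile is a Nash equilibrium.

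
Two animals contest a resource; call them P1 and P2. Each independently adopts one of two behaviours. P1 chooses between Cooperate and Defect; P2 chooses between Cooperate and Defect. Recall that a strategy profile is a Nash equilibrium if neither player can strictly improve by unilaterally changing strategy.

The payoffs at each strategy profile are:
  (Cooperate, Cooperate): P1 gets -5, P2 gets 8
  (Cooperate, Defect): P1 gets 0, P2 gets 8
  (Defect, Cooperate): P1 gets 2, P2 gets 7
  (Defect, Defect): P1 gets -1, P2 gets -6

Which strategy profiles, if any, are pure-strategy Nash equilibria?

(Cooperate, Defect) and (Defect, Cooperate)

(Cooperate, Cooperate): P1 prefers Defect (2 > -5) — not an equilibrium.
(Cooperate, Defect): P1 gets 0 ≥ -1 from Defect, and P2 gets 8 ≥ 8 from Cooperate — Nash equilibrium.
(Defect, Cooperate): P1 gets 2 ≥ -5 from Cooperate, and P2 gets 7 ≥ -6 from Defect — Nash equilibrium.
(Defect, Defect): P1 prefers Cooperate (0 > -1); P2 prefers Cooperate (7 > -6) — not an equilibrium.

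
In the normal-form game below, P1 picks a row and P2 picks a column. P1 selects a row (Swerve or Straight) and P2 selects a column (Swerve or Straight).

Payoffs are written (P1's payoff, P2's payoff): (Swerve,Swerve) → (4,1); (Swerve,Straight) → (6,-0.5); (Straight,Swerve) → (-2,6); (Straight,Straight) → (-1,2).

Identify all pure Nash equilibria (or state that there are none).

(Swerve, Swerve)

(Swerve, Swerve): P1 gets 4 ≥ -2 from Straight, and P2 gets 1 ≥ -0.5 from Straight — Nash equilibrium.
(Swerve, Straight): P2 prefers Swerve (1 > -0.5) — not an equilibrium.
(Straight, Swerve): P1 prefers Swerve (4 > -2) — not an equilibrium.
(Straight, Straight): P1 prefers Swerve (6 > -1); P2 prefers Swerve (6 > 2) — not an equilibrium.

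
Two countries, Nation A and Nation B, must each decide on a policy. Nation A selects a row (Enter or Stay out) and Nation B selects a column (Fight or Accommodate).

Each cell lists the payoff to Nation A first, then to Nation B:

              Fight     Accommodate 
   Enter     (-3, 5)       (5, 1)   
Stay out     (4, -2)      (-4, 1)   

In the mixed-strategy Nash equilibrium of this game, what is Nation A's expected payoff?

1/2

First find y, the probability Nation B plays Fight, from Nation A's indifference between Enter and Stay out: −3y + 5(1−y) = 4y − 4(1−y), giving y = 9/16.
Since Nation A is indifferent in equilibrium, Nation A's expected payoff equals the payoff from either row against (9/16, 7/16). Using Enter: −3(9/16) + 5(7/16) = 1/2.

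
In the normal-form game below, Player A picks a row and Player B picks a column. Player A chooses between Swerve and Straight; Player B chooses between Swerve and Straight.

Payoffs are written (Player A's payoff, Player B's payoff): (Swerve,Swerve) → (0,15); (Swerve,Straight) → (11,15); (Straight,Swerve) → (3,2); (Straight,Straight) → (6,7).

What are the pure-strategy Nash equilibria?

(Swerve, Straight)

(Swerve, Swerve): Player A prefers Straight (3 > 0) — not an equilibrium.
(Swerve, Straight): Player A gets 11 ≥ 6 from Straight, and Player B gets 15 ≥ 15 from Swerve — Nash equilibrium.
(Straight, Swerve): Player B prefers Straight (7 > 2) — not an equilibrium.
(Straight, Straight): Player A prefers Swerve (11 > 6) — not an equilibrium.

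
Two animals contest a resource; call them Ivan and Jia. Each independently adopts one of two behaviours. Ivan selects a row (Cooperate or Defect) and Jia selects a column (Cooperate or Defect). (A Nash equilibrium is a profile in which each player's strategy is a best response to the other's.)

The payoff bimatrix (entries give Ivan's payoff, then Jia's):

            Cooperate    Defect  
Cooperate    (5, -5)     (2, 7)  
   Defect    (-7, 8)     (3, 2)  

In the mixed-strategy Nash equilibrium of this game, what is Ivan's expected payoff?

29/13

First find y, the probability Jia plays Cooperate, from Ivan's indifference between Cooperate and Defect: 5y + 2(1−y) = −7y + 3(1−y), giving y = 1/13.
Since Ivan is indifferent in equilibrium, Ivan's expected payoff equals the payoff from either row against (1/13, 12/13). Using Cooperate: 5(1/13) + 2(12/13) = 29/13.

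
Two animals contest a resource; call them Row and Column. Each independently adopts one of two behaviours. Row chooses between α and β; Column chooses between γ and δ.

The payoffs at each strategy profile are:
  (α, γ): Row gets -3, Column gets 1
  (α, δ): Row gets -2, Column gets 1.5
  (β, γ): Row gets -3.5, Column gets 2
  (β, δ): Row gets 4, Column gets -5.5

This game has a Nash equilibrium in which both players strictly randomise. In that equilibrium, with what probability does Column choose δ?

1/13

Let y be the probability that Column plays γ. In a completely mixed equilibrium, Row must be indifferent between α and β.
Row's expected payoff from α is −3y − 2(1−y); from β it is −3.5y + 4(1−y).
Setting these equal: −y − 2 = −7.5y + 4, so y = 12/13.
Therefore Column plays δ with probability 1 − 12/13 = 1/13.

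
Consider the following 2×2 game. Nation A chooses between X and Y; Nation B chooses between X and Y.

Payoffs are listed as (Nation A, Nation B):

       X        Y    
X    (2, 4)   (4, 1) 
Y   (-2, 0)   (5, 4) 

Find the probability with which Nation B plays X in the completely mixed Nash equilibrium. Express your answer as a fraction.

Let y be the probability that Nation B plays X. In a completely mixed equilibrium, Nation A must be indifferent between X and Y.
Nation A's expected payoff from X is 2y + 4(1−y); from Y it is −2y + 5(1−y).
Setting these equal: −2y + 4 = −7y + 5, so y = 1/5.

1/5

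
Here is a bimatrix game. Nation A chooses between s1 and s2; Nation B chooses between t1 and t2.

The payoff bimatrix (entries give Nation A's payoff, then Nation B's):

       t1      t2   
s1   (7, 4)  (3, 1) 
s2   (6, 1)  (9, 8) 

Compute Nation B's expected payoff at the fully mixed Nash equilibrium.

31/10

First find p, the probability Nation A plays s1, from Nation B's indifference between t1 and t2: 4p + (1−p) = p + 8(1−p), giving p = 7/10.
Since Nation B is indifferent in equilibrium, Nation B's expected payoff equals the payoff from either column against (7/10, 3/10). Using t1: 4(7/10) + (3/10) = 31/10.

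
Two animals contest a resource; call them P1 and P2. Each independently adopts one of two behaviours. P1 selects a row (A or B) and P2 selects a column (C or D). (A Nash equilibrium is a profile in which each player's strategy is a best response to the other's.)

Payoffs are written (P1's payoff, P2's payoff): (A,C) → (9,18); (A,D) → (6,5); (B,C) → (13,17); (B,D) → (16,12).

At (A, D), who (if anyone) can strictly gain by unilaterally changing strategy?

P1 at (A, D) earns 6; deviating to B yields 16 — a strict improvement.
P2 earns 5; deviating to C yields 18 — a strict improvement.
Both P1 and P2 have strictly profitable deviations.

Both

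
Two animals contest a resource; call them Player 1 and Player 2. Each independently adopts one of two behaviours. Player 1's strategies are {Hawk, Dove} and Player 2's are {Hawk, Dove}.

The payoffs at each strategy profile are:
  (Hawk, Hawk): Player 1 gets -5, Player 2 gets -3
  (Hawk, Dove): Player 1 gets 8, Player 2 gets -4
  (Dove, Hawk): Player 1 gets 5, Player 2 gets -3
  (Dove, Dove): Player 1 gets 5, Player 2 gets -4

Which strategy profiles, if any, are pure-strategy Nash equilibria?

(Dove, Hawk)

(Hawk, Hawk): Player 1 prefers Dove (5 > -5) — not an equilibrium.
(Hawk, Dove): Player 2 prefers Hawk (-3 > -4) — not an equilibrium.
(Dove, Hawk): Player 1 gets 5 ≥ -5 from Hawk, and Player 2 gets -3 ≥ -4 from Dove — Nash equilibrium.
(Dove, Dove): Player 1 prefers Hawk (8 > 5); Player 2 prefers Hawk (-3 > -4) — not an equilibrium.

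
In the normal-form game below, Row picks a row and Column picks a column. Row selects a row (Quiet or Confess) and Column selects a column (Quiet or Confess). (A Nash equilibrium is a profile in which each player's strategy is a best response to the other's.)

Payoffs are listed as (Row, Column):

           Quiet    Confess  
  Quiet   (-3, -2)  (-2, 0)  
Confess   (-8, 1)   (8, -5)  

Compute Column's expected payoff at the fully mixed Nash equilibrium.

-5/4

First find x, the probability Row plays Quiet, from Column's indifference between Quiet and Confess: −2x + (1−x) = −5(1−x), giving x = 3/4.
Since Column is indifferent in equilibrium, Column's expected payoff equals the payoff from either column against (3/4, 1/4). Using Quiet: −2(3/4) + (1/4) = -5/4.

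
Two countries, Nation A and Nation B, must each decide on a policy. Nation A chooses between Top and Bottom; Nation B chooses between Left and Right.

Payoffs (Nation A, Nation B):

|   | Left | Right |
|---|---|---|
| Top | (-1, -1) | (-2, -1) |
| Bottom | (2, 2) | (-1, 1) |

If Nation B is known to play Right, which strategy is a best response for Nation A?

Against Right, Nation A earns -2 from Top and -1 from Bottom.
So Bottom is the best response.

Bottom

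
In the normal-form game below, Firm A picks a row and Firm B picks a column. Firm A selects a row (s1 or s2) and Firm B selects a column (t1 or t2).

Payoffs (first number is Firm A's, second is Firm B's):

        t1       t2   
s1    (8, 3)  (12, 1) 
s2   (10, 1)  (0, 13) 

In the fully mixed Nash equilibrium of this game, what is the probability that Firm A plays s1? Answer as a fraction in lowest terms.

6/7

Let x be the probability that Firm A plays s1. In a completely mixed equilibrium, Firm B must be indifferent between t1 and t2.
Firm B's expected payoff from t1 is 3x + (1−x); from t2 it is x + 13(1−x).
Setting these equal: 2x + 1 = −12x + 13, so x = 6/7.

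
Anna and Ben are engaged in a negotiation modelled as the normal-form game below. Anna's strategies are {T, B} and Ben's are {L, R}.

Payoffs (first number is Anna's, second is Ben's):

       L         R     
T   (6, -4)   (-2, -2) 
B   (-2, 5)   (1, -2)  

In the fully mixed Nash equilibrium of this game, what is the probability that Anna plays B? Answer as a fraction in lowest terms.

Let x be the probability that Anna plays T. In a completely mixed equilibrium, Ben must be indifferent between L and R.
Ben's expected payoff from L is −4x + 5(1−x); from R it is −2x − 2(1−x).
Setting these equal: −9x + 5 = -2, so x = 7/9.
Therefore Anna plays B with probability 1 − 7/9 = 2/9.

2/9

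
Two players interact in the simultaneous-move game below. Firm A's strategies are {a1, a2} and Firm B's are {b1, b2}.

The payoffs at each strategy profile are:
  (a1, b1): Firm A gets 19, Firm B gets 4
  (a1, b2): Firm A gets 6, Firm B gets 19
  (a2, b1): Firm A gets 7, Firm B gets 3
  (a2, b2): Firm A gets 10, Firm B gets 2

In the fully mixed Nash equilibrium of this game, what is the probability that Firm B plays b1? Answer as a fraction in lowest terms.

Let y be the probability that Firm B plays b1. In a completely mixed equilibrium, Firm A must be indifferent between a1 and a2.
Firm A's expected payoff from a1 is 19y + 6(1−y); from a2 it is 7y + 10(1−y).
Setting these equal: 13y + 6 = −3y + 10, so y = 1/4.

1/4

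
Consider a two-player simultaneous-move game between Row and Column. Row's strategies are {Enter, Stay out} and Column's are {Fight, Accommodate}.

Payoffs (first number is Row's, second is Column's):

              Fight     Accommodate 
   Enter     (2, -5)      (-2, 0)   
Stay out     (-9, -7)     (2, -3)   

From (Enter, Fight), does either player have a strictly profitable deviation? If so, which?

Row at (Enter, Fight) earns 2; deviating to Stay out yields -9 — not better.
Column earns -5; deviating to Accommodate yields 0 — a strict improvement.
Only Column has a strictly profitable deviation.

Column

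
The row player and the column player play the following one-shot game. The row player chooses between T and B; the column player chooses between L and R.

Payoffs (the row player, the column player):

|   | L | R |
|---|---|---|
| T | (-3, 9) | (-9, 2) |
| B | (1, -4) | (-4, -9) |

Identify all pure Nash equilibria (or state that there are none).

(B, L)

(T, L): the row player prefers B (1 > -3) — not an equilibrium.
(T, R): the row player prefers B (-4 > -9); the column player prefers L (9 > 2) — not an equilibrium.
(B, L): the row player gets 1 ≥ -3 from T, and the column player gets -4 ≥ -9 from R — Nash equilibrium.
(B, R): the column player prefers L (-4 > -9) — not an equilibrium.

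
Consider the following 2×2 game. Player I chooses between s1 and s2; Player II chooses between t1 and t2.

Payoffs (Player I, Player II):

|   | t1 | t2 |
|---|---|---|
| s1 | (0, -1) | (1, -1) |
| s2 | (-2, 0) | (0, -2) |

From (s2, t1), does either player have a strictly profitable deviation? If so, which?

Player I at (s2, t1) earns -2; deviating to s1 yields 0 — a strict improvement.
Player II earns 0; deviating to t2 yields -2 — not better.
Only Player I has a strictly profitable deviation.

Player I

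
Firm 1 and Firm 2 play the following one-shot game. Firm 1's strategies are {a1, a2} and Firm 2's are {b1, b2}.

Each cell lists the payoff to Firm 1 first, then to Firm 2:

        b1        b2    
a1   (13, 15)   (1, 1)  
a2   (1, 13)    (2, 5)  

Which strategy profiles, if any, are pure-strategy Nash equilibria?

(a1, b1): Firm 1 gets 13 ≥ 1 from a2, and Firm 2 gets 15 ≥ 1 from b2 — Nash equilibrium.
(a1, b2): Firm 1 prefers a2 (2 > 1); Firm 2 prefers b1 (15 > 1) — not an equilibrium.
(a2, b1): Firm 1 prefers a1 (13 > 1) — not an equilibrium.
(a2, b2): Firm 2 prefers b1 (13 > 5) — not an equilibrium.

(a1, b1)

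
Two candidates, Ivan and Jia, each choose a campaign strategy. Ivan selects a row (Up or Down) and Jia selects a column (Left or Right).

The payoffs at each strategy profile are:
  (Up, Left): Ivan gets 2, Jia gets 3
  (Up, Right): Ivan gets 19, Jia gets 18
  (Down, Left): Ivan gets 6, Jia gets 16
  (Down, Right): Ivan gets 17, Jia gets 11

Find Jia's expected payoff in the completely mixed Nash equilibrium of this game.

51/4

First find p, the probability Ivan plays Up, from Jia's indifference between Left and Right: 3p + 16(1−p) = 18p + 11(1−p), giving p = 1/4.
Since Jia is indifferent in equilibrium, Jia's expected payoff equals the payoff from either column against (1/4, 3/4). Using Left: 3(1/4) + 16(3/4) = 51/4.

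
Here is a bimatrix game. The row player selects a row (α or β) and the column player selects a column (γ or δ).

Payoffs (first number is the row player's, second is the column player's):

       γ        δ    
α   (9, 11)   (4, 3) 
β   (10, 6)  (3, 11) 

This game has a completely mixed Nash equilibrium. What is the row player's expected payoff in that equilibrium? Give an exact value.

13/2

First find y, the probability the column player plays γ, from the row player's indifference between α and β: 9y + 4(1−y) = 10y + 3(1−y), giving y = 1/2.
Since the row player is indifferent in equilibrium, the row player's expected payoff equals the payoff from either row against (1/2, 1/2). Using α: 9(1/2) + 4(1/2) = 13/2.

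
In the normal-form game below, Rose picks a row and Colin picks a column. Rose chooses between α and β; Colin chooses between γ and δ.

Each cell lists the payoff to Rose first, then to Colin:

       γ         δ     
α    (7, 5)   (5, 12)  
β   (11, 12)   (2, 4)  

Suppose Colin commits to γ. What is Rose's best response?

Against γ, Rose earns 7 from α and 11 from β.
So β is the best response.

β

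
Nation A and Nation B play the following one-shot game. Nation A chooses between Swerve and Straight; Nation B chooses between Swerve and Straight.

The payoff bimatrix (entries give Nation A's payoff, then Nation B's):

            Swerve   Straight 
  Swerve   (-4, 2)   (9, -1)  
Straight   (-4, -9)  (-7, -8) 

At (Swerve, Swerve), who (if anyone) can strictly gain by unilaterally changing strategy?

Neither

Nation A at (Swerve, Swerve) earns -4; deviating to Straight yields -4 — not better.
Nation B earns 2; deviating to Straight yields -1 — not better.
Neither player can strictly improve; the profile is a Nash equilibrium.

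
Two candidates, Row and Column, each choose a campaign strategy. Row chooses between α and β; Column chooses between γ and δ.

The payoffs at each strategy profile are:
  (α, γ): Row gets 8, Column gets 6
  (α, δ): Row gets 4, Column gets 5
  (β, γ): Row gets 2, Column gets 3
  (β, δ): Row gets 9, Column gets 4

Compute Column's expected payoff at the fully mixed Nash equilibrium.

First find p, the probability Row plays α, from Column's indifference between γ and δ: 6p + 3(1−p) = 5p + 4(1−p), giving p = 1/2.
Since Column is indifferent in equilibrium, Column's expected payoff equals the payoff from either column against (1/2, 1/2). Using γ: 6(1/2) + 3(1/2) = 9/2.

9/2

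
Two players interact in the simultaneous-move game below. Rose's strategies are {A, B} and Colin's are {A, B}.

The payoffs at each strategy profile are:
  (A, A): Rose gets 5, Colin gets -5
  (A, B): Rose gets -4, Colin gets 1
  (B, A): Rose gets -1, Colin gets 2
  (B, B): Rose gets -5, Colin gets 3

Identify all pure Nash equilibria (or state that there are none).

(A, B)

(A, A): Colin prefers B (1 > -5) — not an equilibrium.
(A, B): Rose gets -4 ≥ -5 from B, and Colin gets 1 ≥ -5 from A — Nash equilibrium.
(B, A): Rose prefers A (5 > -1); Colin prefers B (3 > 2) — not an equilibrium.
(B, B): Rose prefers A (-4 > -5) — not an equilibrium.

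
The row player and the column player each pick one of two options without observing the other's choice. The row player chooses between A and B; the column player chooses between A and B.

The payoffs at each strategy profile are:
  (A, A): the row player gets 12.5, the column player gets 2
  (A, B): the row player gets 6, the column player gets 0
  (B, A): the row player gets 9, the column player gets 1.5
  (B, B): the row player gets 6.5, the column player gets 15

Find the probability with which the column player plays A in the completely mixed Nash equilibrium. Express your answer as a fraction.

1/8

Let c be the probability that the column player plays A. In a completely mixed equilibrium, the row player must be indifferent between A and B.
The row player's expected payoff from A is 12.5c + 6(1−c); from B it is 9c + 6.5(1−c).
Setting these equal: 6.5c + 6 = 2.5c + 6.5, so c = 1/8.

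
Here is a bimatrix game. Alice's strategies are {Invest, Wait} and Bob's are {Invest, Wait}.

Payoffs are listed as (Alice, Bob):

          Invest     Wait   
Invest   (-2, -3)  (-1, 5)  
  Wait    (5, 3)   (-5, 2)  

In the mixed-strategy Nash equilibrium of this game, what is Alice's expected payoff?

First find y, the probability Bob plays Invest, from Alice's indifference between Invest and Wait: −2y − (1−y) = 5y − 5(1−y), giving y = 4/11.
Since Alice is indifferent in equilibrium, Alice's expected payoff equals the payoff from either row against (4/11, 7/11). Using Invest: −2(4/11) − (7/11) = -15/11.

-15/11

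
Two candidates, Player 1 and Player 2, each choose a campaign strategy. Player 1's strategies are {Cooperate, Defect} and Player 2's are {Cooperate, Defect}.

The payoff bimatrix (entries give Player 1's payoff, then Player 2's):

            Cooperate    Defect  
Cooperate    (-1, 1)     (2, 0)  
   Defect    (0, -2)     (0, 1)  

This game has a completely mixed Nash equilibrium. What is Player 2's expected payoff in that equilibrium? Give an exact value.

1/4

First find p, the probability Player 1 plays Cooperate, from Player 2's indifference between Cooperate and Defect: p − 2(1−p) = (1−p), giving p = 3/4.
Since Player 2 is indifferent in equilibrium, Player 2's expected payoff equals the payoff from either column against (3/4, 1/4). Using Cooperate: (3/4) − 2(1/4) = 1/4.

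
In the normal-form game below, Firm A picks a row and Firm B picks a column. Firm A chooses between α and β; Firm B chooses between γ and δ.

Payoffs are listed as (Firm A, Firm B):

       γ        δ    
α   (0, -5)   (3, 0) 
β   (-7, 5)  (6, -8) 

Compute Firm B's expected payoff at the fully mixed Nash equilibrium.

First find p, the probability Firm A plays α, from Firm B's indifference between γ and δ: −5p + 5(1−p) = −8(1−p), giving p = 13/18.
Since Firm B is indifferent in equilibrium, Firm B's expected payoff equals the payoff from either column against (13/18, 5/18). Using γ: −5(13/18) + 5(5/18) = -20/9.

-20/9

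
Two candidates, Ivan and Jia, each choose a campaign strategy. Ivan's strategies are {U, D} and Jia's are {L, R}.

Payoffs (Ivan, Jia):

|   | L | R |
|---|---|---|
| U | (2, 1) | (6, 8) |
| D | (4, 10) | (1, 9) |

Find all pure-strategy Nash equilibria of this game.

(U, R) and (D, L)

(U, L): Ivan prefers D (4 > 2); Jia prefers R (8 > 1) — not an equilibrium.
(U, R): Ivan gets 6 ≥ 1 from D, and Jia gets 8 ≥ 1 from L — Nash equilibrium.
(D, L): Ivan gets 4 ≥ 2 from U, and Jia gets 10 ≥ 9 from R — Nash equilibrium.
(D, R): Ivan prefers U (6 > 1); Jia prefers L (10 > 9) — not an equilibrium.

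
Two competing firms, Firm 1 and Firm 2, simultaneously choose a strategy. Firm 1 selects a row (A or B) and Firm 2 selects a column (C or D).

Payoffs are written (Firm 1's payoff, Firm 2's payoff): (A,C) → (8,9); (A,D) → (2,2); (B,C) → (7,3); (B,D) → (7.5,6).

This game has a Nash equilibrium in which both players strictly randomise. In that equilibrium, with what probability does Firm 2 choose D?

Let q be the probability that Firm 2 plays C. In a completely mixed equilibrium, Firm 1 must be indifferent between A and B.
Firm 1's expected payoff from A is 8q + 2(1−q); from B it is 7q + 7.5(1−q).
Setting these equal: 6q + 2 = −0.5q + 7.5, so q = 11/13.
Therefore Firm 2 plays D with probability 1 − 11/13 = 2/13.

2/13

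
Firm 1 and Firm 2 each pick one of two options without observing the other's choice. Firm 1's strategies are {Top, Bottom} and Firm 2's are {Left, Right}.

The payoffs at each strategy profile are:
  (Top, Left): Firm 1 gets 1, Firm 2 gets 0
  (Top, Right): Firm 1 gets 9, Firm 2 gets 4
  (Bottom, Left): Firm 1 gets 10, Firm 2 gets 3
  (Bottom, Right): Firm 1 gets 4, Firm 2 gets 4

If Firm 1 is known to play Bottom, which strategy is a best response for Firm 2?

Against Bottom, Firm 2 earns 3 from Left and 4 from Right.
So Right is the best response.

Right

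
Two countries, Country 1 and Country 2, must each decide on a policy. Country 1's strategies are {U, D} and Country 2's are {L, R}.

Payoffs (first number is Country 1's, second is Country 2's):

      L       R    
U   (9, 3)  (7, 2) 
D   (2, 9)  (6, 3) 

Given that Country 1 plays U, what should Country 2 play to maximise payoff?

L

Against U, Country 2 earns 3 from L and 2 from R.
So L is the best response.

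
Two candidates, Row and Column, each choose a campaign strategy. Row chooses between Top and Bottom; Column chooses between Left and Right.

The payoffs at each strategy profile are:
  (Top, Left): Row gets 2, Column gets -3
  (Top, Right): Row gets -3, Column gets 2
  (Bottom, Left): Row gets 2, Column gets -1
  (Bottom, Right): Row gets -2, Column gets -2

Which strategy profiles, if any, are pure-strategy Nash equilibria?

(Bottom, Left)

(Top, Left): Column prefers Right (2 > -3) — not an equilibrium.
(Top, Right): Row prefers Bottom (-2 > -3) — not an equilibrium.
(Bottom, Left): Row gets 2 ≥ 2 from Top, and Column gets -1 ≥ -2 from Right — Nash equilibrium.
(Bottom, Right): Column prefers Left (-1 > -2) — not an equilibrium.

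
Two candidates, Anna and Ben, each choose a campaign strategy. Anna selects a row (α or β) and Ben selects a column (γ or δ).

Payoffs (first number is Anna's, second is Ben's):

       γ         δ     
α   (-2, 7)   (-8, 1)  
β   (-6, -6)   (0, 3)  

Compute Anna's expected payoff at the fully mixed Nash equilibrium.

First find q, the probability Ben plays γ, from Anna's indifference between α and β: −2q − 8(1−q) = −6q, giving q = 2/3.
Since Anna is indifferent in equilibrium, Anna's expected payoff equals the payoff from either row against (2/3, 1/3). Using α: −2(2/3) − 8(1/3) = -4.

-4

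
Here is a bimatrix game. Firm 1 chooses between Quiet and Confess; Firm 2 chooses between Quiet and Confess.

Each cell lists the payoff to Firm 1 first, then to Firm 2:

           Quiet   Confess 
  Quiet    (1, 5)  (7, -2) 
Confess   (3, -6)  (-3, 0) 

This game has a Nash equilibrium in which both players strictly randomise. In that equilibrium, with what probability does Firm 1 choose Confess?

Let x be the probability that Firm 1 plays Quiet. In a completely mixed equilibrium, Firm 2 must be indifferent between Quiet and Confess.
Firm 2's expected payoff from Quiet is 5x − 6(1−x); from Confess it is −2x.
Setting these equal: 11x − 6 = −2x, so x = 6/13.
Therefore Firm 1 plays Confess with probability 1 − 6/13 = 7/13.

7/13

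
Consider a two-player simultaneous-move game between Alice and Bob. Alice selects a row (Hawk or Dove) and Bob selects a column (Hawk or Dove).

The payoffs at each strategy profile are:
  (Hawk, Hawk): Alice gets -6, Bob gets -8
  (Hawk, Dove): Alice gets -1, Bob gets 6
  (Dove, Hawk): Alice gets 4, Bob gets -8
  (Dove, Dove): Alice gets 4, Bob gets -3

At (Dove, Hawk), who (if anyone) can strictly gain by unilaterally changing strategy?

Alice at (Dove, Hawk) earns 4; deviating to Hawk yields -6 — not better.
Bob earns -8; deviating to Dove yields -3 — a strict improvement.
Only Bob has a strictly profitable deviation.

Bob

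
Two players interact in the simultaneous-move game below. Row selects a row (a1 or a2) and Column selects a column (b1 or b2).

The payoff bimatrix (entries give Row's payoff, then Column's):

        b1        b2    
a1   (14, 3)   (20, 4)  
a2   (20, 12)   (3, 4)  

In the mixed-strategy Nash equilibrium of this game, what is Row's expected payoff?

First find y, the probability Column plays b1, from Row's indifference between a1 and a2: 14y + 20(1−y) = 20y + 3(1−y), giving y = 17/23.
Since Row is indifferent in equilibrium, Row's expected payoff equals the payoff from either row against (17/23, 6/23). Using a1: 14(17/23) + 20(6/23) = 358/23.

358/23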